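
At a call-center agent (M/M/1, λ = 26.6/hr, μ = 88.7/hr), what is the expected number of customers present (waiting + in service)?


ρ = λ/μ = 26.6/88.7 = 0.2999
L = ρ/(1−ρ) = 0.2999/(1 − 0.2999) = 0.2999/0.7001 = 0.4283

Final: 0.4283


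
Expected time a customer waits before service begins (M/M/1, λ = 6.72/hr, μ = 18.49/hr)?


ρ = 6.72/18.49 = 0.3634
Wq = ρ/(μ−λ) = 0.3634/(18.49 − 6.72) = 0.3634/11.77 = 0.03088 hr

Final: 0.03088 hr


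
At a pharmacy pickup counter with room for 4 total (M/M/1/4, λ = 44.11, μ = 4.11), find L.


ρ = 44.11/4.11 = 10.7324
L = ρ[1 − (K+1)ρ^K + Kρ^(K+1)] / [(1−ρ)(1−ρ^(K+1))]
Numerator: 10.7324·(1 − 5·13267.250941 + 4·142388.914603) = 5400742.580906
Denominator: (-9.7324)·(-142387.914603) = 1385770.458427
L = 5400742.580906/1385770.458427 = 3.8973

Final: 3.8973


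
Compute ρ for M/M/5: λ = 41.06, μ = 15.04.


ρ = λ/(cμ) = 41.06/(5·15.04) = 41.06/75.20 = 0.5460

Final: 0.5460


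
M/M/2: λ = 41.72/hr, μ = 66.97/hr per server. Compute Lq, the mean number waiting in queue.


a = λ/μ = 0.6230; ρ = a/2 = 0.3115
P₀ = 0.524991
Lq = P₀·a^c·ρ / (c!·(1−ρ)²) = 0.524991·0.38809·0.3115/(2·0.47406)
= 0.06694

Final: 0.06694


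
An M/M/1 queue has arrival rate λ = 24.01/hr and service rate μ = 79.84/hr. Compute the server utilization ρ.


ρ = λ/μ = 24.01/79.84 = 0.3007

Final: 0.3007


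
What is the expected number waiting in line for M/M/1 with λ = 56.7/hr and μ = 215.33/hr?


ρ = 56.7/215.33 = 0.2633
Lq = ρ²/(1−ρ) = 0.06934/0.7367 = 0.09412

Final: 0.09412


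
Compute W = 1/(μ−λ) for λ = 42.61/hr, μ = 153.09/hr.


W = 1/(μ−λ) = 1/(153.09 − 42.61) = 1/110.48 = 0.009051 hr

Final: 0.009051 hr


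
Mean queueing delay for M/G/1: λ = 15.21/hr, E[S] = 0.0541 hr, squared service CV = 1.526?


ρ = λ·E[S] = 15.21·0.0541 = 0.8229
E[S²] = E[S]²(1+C_s²) = 0.0541²·(1+1.526) = 0.007393
Wq = λ·E[S²]/(2(1−ρ)) = 15.21·0.007393/(2·0.1771) = 0.31740 hr

Final: 0.31740 hr


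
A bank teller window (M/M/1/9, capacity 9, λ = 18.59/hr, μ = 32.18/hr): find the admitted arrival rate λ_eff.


ρ = 0.5777; P_K = (1−ρ)ρ^9/(1−ρ^10) = 0.003039
λ_eff = λ(1 − P_K) = 18.59·(1 − 0.003039) = 18.59·0.996961 = 18.5335 /hr

Final: 18.5335 /hr


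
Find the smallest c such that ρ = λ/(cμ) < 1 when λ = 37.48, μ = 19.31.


Stability requires cμ > λ ⇔ c > λ/μ.
λ/μ = 37.48/19.31 = 1.9410
Minimum integer c = ⌊1.9410⌋ + 1 = 2
Check: 2·19.31 = 38.62 > 37.48, while 1·19.31 = 19.31 ≤ 37.48

Final: 2 servers


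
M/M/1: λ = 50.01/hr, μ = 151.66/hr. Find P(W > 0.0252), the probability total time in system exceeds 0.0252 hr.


W ~ Exponential(μ−λ) for M/M/1.
μ − λ = 151.66 − 50.01 = 101.6500
P(W > t) = e^{−(μ−λ)t} = e^{−2.5616} = 0.077183

Final: 0.077183


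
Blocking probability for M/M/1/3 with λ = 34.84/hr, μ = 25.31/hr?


ρ = λ/μ = 34.84/25.31 = 1.3765
P_K = (1−ρ)ρ^K/(1−ρ^(K+1)) = (-0.3765·2.608303)/(1 − 3.590410)
= -0.982107/-2.590410 = 0.379132

Final: 0.379132


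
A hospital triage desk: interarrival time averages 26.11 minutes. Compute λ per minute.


λ = 1/(interarrival time) in consistent units.
1 minute = 1 min, so λ = 1/26.11 = 0.03830 per minute

Final: 0.03830 /min


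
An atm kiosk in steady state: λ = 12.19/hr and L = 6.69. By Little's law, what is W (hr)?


W = L/λ = 6.69/12.19 = 0.5488 hr

Final: 0.5488 hr


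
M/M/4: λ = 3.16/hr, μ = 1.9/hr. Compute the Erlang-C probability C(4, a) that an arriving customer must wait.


a = λ/μ = 1.6632; ρ = a/4 = 0.4158
P₀ = 0.186614 (from M/M/c formula)
C(c,a) = [a^c/(c!(1−ρ))]·P₀ = [7.65128/(24·0.5842)]·0.186614
= 0.54570·0.186614 = 0.101835

Final: 0.101835


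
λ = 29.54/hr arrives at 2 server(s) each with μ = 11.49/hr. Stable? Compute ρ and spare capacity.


Total capacity cμ = 2·11.49 = 22.98/hr
ρ = λ/(cμ) = 29.54/22.98 = 1.2855
Stable ⇔ ρ < 1: NO
Spare capacity = cμ − λ = 22.98 − 29.54 = -6.56/hr

Final: ρ = 1.2855; unstable; margin = -6.56/hr


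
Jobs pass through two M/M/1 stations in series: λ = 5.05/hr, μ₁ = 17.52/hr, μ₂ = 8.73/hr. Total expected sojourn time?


Each node sees arrival rate λ = 5.05/hr (tandem ⇒ throughput preserved).
W₁ = 1/(μ₁−λ) = 1/(17.52−5.05) = 0.08019 hr
W₂ = 1/(μ₂−λ) = 1/(8.73−5.05) = 0.27174 hr
W_total = W₁ + W₂ = 0.08019 + 0.27174 = 0.35193 hr

Final: 0.35193 hr


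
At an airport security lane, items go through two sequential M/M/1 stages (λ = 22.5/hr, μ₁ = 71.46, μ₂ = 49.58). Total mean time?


Each node sees arrival rate λ = 22.5/hr (tandem ⇒ throughput preserved).
W₁ = 1/(μ₁−λ) = 1/(71.46−22.5) = 0.02042 hr
W₂ = 1/(μ₂−λ) = 1/(49.58−22.5) = 0.03693 hr
W_total = W₁ + W₂ = 0.02042 + 0.03693 = 0.05735 hr

Final: 0.05735 hr


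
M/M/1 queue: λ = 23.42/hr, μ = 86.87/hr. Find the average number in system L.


ρ = λ/μ = 23.42/86.87 = 0.2696
L = ρ/(1−ρ) = 0.2696/(1 − 0.2696) = 0.2696/0.7304 = 0.3691

Final: 0.3691


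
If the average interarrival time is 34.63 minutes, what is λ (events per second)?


λ = 1/(interarrival time) in consistent units.
1 second = 0.0166667 min, so λ = 0.0166667/34.63 = 0.0004813 per second

Final: 0.0004813 /sec


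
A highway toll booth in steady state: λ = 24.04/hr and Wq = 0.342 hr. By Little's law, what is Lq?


Lq = λWq = 24.04·0.342 = 8.2217

Final: 8.2217


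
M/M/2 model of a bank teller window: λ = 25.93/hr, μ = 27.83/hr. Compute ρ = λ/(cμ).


ρ = λ/(cμ) = 25.93/(2·27.83) = 25.93/55.66 = 0.4659

Final: 0.4659


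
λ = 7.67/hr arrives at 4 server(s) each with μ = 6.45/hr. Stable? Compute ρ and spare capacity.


Total capacity cμ = 4·6.45 = 25.80/hr
ρ = λ/(cμ) = 7.67/25.80 = 0.2973
Stable ⇔ ρ < 1: YES
Spare capacity = cμ − λ = 25.80 − 7.67 = 18.13/hr

Final: ρ = 0.2973; stable; margin = 18.13/hr


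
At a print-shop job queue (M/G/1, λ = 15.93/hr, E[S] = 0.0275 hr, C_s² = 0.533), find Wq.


ρ = λ·E[S] = 15.93·0.0275 = 0.4381
E[S²] = E[S]²(1+C_s²) = 0.0275²·(1+0.533) = 0.001159
Wq = λ·E[S²]/(2(1−ρ)) = 15.93·0.001159/(2·0.5619) = 0.01643 hr

Final: 0.01643 hr


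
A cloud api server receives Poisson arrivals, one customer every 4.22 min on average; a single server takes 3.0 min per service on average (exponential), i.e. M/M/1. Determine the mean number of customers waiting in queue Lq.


λ = 60/4.22 = 14.2180 /hr
μ = 60/3.0 = 20.0000 /hr
ρ = λ/μ = 14.2180/20.0000 = 0.7109
Lq = ρ²/(1−ρ) = 0.5054/0.2891 = 1.7481

Final: 1.7481


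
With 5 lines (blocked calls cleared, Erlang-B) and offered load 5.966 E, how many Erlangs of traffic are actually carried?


B(5,5.966) = 0.358020 (Erlang-B)
Carried load = a(1 − B) = 5.966·(1 − 0.358020) = 5.966·0.641980 = 3.8301 E

Final: 3.8301 Erlangs


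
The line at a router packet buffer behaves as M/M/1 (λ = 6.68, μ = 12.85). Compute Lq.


ρ = 6.68/12.85 = 0.5198
Lq = ρ²/(1−ρ) = 0.2702/0.4802 = 0.5628

Final: 0.5628


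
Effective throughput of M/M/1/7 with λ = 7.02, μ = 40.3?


ρ = 0.1742; P_K = (1−ρ)ρ^7/(1−ρ^8) = 0.000004019
λ_eff = λ(1 − P_K) = 7.02·(1 − 0.000004019) = 7.02·0.999996 = 7.0200 /hr

Final: 7.0200 /hr


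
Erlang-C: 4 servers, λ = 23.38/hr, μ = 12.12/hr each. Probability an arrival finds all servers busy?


a = λ/μ = 1.9290; ρ = a/4 = 0.4823
P₀ = 0.140836 (from M/M/c formula)
C(c,a) = [a^c/(c!(1−ρ))]·P₀ = [13.84738/(24·0.5177)]·0.140836
= 1.11441·0.140836 = 0.156949

Final: 0.156949


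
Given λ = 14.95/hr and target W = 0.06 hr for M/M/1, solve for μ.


W = 1/(μ−λ) ⇒ μ − λ = 1/W = 1/0.06 = 16.6667
μ = λ + 1/W = 14.95 + 16.6667 = 31.6167 per hr

Final: 31.6167 /hr


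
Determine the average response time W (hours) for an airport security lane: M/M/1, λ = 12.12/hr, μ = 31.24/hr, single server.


W = 1/(μ−λ) = 1/(31.24 − 12.12) = 1/19.12 = 0.05230 hr

Final: 0.05230 hr


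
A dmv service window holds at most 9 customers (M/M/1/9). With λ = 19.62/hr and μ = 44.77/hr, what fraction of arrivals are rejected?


ρ = λ/μ = 19.62/44.77 = 0.4382
P_K = (1−ρ)ρ^K/(1−ρ^(K+1)) = (0.5618·0.0005962)/(1 − 0.0002613)
= 0.0003349/0.999739 = 0.0003350

Final: 0.0003350


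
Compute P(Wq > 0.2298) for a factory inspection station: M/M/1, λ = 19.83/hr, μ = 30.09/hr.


ρ = 19.83/30.09 = 0.6590
P(Wq > t) = ρ·e^{−(μ−λ)t} = 0.6590·e^{−2.3577}
= 0.6590·0.094633 = 0.062365

Final: 0.062365


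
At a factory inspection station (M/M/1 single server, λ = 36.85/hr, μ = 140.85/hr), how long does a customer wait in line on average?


ρ = 36.85/140.85 = 0.2616
Wq = ρ/(μ−λ) = 0.2616/(140.85 − 36.85) = 0.2616/104.00 = 0.002516 hr

Final: 0.002516 hr


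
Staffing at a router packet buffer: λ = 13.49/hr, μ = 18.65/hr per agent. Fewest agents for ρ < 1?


Stability requires cμ > λ ⇔ c > λ/μ.
λ/μ = 13.49/18.65 = 0.7233
Minimum integer c = ⌊0.7233⌋ + 1 = 1
Check: 1·18.65 = 18.65 > 13.49, while 0·18.65 = 0.00 ≤ 13.49

Final: 1 servers


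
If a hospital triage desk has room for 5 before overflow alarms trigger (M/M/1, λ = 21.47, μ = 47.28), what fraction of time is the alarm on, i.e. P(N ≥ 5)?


ρ = 21.47/47.28 = 0.4541
P(N ≥ n) = ρ^n = 0.4541^5 = 0.019310

Final: 0.019310


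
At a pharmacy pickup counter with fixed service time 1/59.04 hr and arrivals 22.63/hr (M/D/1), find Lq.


ρ = 22.63/59.04 = 0.3833
M/D/1: Lq = ρ²/(2(1−ρ)) = 0.1469/(2·0.6167) = 0.11912

Final: 0.11912


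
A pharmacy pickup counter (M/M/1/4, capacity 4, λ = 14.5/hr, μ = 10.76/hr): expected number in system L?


ρ = 14.5/10.76 = 1.3476
L = ρ[1 − (K+1)ρ^K + Kρ^(K+1)] / [(1−ρ)(1−ρ^(K+1))]
Numerator: 1.3476·(1 − 5·3.297789 + 4·4.444047) = 3.082249
Denominator: (-0.3476)·(-3.444047) = 1.197094
L = 3.082249/1.197094 = 2.5748

Final: 2.5748


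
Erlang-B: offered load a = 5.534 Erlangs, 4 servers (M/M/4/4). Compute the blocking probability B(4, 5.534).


B(c,a) = (a^c/c!) / Σ_{k=0}^{c} a^k/k!
a^4/4! = 39.079174
Σ terms (k=0..4): 1.00000 + 5.53400 + 15.31258 + 28.24660 + 39.07917 = 89.172354
B = 39.079174/89.172354 = 0.438243

Final: 0.438243


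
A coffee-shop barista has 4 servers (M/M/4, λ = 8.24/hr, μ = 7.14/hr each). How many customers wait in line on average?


a = λ/μ = 1.1541; ρ = a/4 = 0.2885
P₀ = 0.314461
Lq = P₀·a^c·ρ / (c!·(1−ρ)²) = 0.314461·1.77385·0.2885/(24·0.50621)
= 0.01325

Final: 0.01325


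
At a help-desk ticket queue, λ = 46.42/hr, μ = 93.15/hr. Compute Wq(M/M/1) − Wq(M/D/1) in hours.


ρ = 46.42/93.15 = 0.4983
Wq(M/M/1) = ρ/(μ−λ) = 0.4983/46.73 = 0.01066 hr
Wq(M/D/1) = ρ/(2(μ−λ)) = 0.005332 hr
Savings = 0.01066 − 0.005332 = 0.005332 hr

Final: 0.005332 hr


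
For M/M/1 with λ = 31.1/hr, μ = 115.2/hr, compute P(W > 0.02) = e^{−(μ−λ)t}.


W ~ Exponential(μ−λ) for M/M/1.
μ − λ = 115.2 − 31.1 = 84.1000
P(W > t) = e^{−(μ−λ)t} = e^{−1.6820} = 0.186002

Final: 0.186002


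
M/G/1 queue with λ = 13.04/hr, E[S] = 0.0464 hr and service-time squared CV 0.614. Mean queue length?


ρ = λ·E[S] = 13.04·0.0464 = 0.6051
Lq = ρ²(1+C_s²)/(2(1−ρ)) = 0.3661·(1+0.614)/(2·0.3949)
= 0.3661·1.6140/0.7899 = 0.74805

Final: 0.74805


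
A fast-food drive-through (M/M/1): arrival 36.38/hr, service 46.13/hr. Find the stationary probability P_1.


ρ = 36.38/46.13 = 0.7886
P_n = (1−ρ)·ρ^n = (1 − 0.7886)·0.7886^1 = 0.2114·0.788641 = 0.166686

Final: 0.166686


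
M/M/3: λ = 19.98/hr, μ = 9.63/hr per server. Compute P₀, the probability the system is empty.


a = λ/μ = 19.98/9.63 = 2.0748; ρ = a/c = 0.6916
Σ_{k=0}^{2} a^k/k! (terms k=0..2) = 1.00000 + 2.07477 + 2.15233 = 5.22709
Tail: a^3/(3!(1−ρ)) = 8.93115/(6·0.3084) = 4.82643
P₀ = 1/(5.22709 + 4.82643) = 1/10.05353 = 0.099468

Final: 0.099468


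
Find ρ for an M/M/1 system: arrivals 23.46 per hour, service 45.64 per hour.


ρ = λ/μ = 23.46/45.64 = 0.5140

Final: 0.5140


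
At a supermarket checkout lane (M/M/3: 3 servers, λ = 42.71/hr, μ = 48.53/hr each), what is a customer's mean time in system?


a = 0.8801; ρ = 0.2934; P₀ = 0.411843
Lq = P₀·a^c·ρ/(c!(1−ρ)²) = 0.02749
Wq = Lq/λ = 0.02749/42.71 = 0.0006436 hr
W = Wq + 1/μ = 0.0006436 + 0.02061 = 0.02125 hr

Final: 0.02125 hr


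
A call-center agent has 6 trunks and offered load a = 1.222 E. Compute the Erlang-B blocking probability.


B(c,a) = (a^c/c!) / Σ_{k=0}^{c} a^k/k!
a^6/6! = 0.004625
Σ terms (k=0..6): 1.00000 + 1.22200 + 0.74664 + 0.30413 + 0.09291 + 0.02271 + 0.004625 = 3.393019
B = 0.004625/3.393019 = 0.001363

Final: 0.001363


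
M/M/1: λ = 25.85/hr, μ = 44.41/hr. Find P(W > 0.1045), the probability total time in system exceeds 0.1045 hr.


W ~ Exponential(μ−λ) for M/M/1.
μ − λ = 44.41 − 25.85 = 18.5600
P(W > t) = e^{−(μ−λ)t} = e^{−1.9395} = 0.143773

Final: 0.143773


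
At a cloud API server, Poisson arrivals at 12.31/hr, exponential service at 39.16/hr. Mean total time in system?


W = 1/(μ−λ) = 1/(39.16 − 12.31) = 1/26.85 = 0.03724 hr

Final: 0.03724 hr


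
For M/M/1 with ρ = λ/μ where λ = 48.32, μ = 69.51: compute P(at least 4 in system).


ρ = 48.32/69.51 = 0.6952
P(N ≥ n) = ρ^n = 0.6952^4 = 0.233517

Final: 0.233517


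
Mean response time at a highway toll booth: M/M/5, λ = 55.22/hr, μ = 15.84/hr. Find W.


a = 3.4861; ρ = 0.6972; P₀ = 0.026351
Lq = P₀·a^c·ρ/(c!(1−ρ)²) = 0.85991
Wq = Lq/λ = 0.85991/55.22 = 0.01557 hr
W = Wq + 1/μ = 0.01557 + 0.06313 = 0.07870 hr

Final: 0.07870 hr


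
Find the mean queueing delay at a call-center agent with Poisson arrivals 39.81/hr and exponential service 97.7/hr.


ρ = 39.81/97.7 = 0.4075
Wq = ρ/(μ−λ) = 0.4075/(97.7 − 39.81) = 0.4075/57.89 = 0.007039 hr

Final: 0.007039 hr


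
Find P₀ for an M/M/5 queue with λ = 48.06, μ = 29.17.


a = λ/μ = 48.06/29.17 = 1.6476; ρ = a/c = 0.3295
Σ_{k=0}^{4} a^k/k! (terms k=0..4) = 1.00000 + 1.64758 + 1.35727 + 0.74540 + 0.30703 = 5.05728
Tail: a^5/(5!(1−ρ)) = 12.14050/(120·0.6705) = 0.15089
P₀ = 1/(5.05728 + 0.15089) = 1/5.20817 = 0.192006

Final: 0.192006


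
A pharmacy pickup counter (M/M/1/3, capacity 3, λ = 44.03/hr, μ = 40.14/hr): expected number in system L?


ρ = 44.03/40.14 = 1.0969
L = ρ[1 − (K+1)ρ^K + Kρ^(K+1)] / [(1−ρ)(1−ρ^(K+1))]
Numerator: 1.0969·(1 − 4·1.319818 + 3·1.447722) = 0.070088
Denominator: (-0.09691)·(-0.447722) = 0.043389
L = 0.070088/0.043389 = 1.6153

Final: 1.6153


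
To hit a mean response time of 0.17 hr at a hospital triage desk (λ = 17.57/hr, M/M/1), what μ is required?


W = 1/(μ−λ) ⇒ μ − λ = 1/W = 1/0.17 = 5.8824
μ = λ + 1/W = 17.57 + 5.8824 = 23.4524 per hr

Final: 23.4524 /hr


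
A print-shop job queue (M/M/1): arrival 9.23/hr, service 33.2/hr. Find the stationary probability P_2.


ρ = 9.23/33.2 = 0.2780
P_n = (1−ρ)·ρ^n = (1 − 0.2780)·0.2780^2 = 0.7220·0.077291 = 0.055803

Final: 0.055803


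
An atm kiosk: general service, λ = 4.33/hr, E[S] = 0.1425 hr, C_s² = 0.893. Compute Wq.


ρ = λ·E[S] = 4.33·0.1425 = 0.6170
E[S²] = E[S]²(1+C_s²) = 0.1425²·(1+0.893) = 0.038440
Wq = λ·E[S²]/(2(1−ρ)) = 4.33·0.038440/(2·0.3830) = 0.21730 hr

Final: 0.21730 hr


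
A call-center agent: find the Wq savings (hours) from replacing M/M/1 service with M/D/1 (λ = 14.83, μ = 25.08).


ρ = 14.83/25.08 = 0.5913
Wq(M/M/1) = ρ/(μ−λ) = 0.5913/10.25 = 0.05769 hr
Wq(M/D/1) = ρ/(2(μ−λ)) = 0.02884 hr
Savings = 0.05769 − 0.02884 = 0.02884 hr

Final: 0.02884 hr


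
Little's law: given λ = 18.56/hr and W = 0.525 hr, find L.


L = λW = 18.56·0.525 = 9.7440

Final: 9.7440


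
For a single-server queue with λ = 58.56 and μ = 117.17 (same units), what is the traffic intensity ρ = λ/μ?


ρ = λ/μ = 58.56/117.17 = 0.4998

Final: 0.4998


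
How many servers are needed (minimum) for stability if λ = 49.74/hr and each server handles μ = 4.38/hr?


Stability requires cμ > λ ⇔ c > λ/μ.
λ/μ = 49.74/4.38 = 11.3562
Minimum integer c = ⌊11.3562⌋ + 1 = 12
Check: 12·4.38 = 52.56 > 49.74, while 11·4.38 = 48.18 ≤ 49.74

Final: 12 servers


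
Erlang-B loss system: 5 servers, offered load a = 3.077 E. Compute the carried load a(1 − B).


B(5,3.077) = 0.116678 (Erlang-B)
Carried load = a(1 − B) = 3.077·(1 − 0.116678) = 3.077·0.883322 = 2.7180 E

Final: 2.7180 Erlangs


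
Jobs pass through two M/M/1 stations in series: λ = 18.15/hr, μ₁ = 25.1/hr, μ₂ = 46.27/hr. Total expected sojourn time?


Each node sees arrival rate λ = 18.15/hr (tandem ⇒ throughput preserved).
W₁ = 1/(μ₁−λ) = 1/(25.1−18.15) = 0.14388 hr
W₂ = 1/(μ₂−λ) = 1/(46.27−18.15) = 0.03556 hr
W_total = W₁ + W₂ = 0.14388 + 0.03556 = 0.17945 hr

Final: 0.17945 hr


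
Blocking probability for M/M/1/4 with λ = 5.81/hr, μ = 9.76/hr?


ρ = λ/μ = 5.81/9.76 = 0.5953
P_K = (1−ρ)ρ^K/(1−ρ^(K+1)) = (0.4047·0.125576)/(1 − 0.074754)
= 0.050822/0.925246 = 0.054928

Final: 0.054928


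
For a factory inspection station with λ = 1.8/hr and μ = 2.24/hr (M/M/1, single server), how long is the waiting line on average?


ρ = 1.8/2.24 = 0.8036
Lq = ρ²/(1−ρ) = 0.6457/0.1964 = 3.2873

Final: 3.2873


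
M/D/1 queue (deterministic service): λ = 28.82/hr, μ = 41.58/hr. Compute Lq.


ρ = 28.82/41.58 = 0.6931
M/D/1: Lq = ρ²/(2(1−ρ)) = 0.4804/(2·0.3069) = 0.78275

Final: 0.78275


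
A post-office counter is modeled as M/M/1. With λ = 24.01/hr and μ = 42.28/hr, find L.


ρ = λ/μ = 24.01/42.28 = 0.5679
L = ρ/(1−ρ) = 0.5679/(1 − 0.5679) = 0.5679/0.4321 = 1.3142

Final: 1.3142


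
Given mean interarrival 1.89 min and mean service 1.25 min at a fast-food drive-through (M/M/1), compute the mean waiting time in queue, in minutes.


λ = 60/1.89 = 31.7460 /hr
μ = 60/1.25 = 48.0000 /hr
ρ = λ/μ = 31.7460/48.0000 = 0.6614
Wq = ρ/(μ−λ) = 0.6614/(48.0000−31.7460) = 0.04069 hr
In minutes: 0.04069·60 = 2.441 min

Final: 2.441 min


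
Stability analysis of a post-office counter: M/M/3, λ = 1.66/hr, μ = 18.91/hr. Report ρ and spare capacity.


Total capacity cμ = 3·18.91 = 56.73/hr
ρ = λ/(cμ) = 1.66/56.73 = 0.02926
Stable ⇔ ρ < 1: YES
Spare capacity = cμ − λ = 56.73 − 1.66 = 55.07/hr

Final: ρ = 0.02926; stable; margin = 55.07/hr


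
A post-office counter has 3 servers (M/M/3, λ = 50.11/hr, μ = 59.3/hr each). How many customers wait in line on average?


a = λ/μ = 0.8450; ρ = a/3 = 0.2817
P₀ = 0.426974
Lq = P₀·a^c·ρ / (c!·(1−ρ)²) = 0.426974·0.60341·0.2817/(6·0.51599)
= 0.02344

Final: 0.02344


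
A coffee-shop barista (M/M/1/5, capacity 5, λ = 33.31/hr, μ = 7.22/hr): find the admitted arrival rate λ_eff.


ρ = 4.6136; P_K = (1−ρ)ρ^5/(1−ρ^6) = 0.783330
λ_eff = λ(1 − P_K) = 33.31·(1 − 0.783330) = 33.31·0.216670 = 7.2173 /hr

Final: 7.2173 /hr


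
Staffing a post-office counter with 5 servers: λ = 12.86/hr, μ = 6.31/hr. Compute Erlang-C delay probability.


a = λ/μ = 2.0380; ρ = a/5 = 0.4076
P₀ = 0.129213 (from M/M/c formula)
C(c,a) = [a^c/(c!(1−ρ))]·P₀ = [35.16074/(120·0.5924)]·0.129213
= 0.49461·0.129213 = 0.063911

Final: 0.063911


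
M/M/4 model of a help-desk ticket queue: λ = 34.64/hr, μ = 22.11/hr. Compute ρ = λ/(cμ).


ρ = λ/(cμ) = 34.64/(4·22.11) = 34.64/88.44 = 0.3917

Final: 0.3917


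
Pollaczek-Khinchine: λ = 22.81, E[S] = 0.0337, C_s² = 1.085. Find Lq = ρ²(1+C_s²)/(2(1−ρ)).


ρ = λ·E[S] = 22.81·0.0337 = 0.7687
Lq = ρ²(1+C_s²)/(2(1−ρ)) = 0.5909·(1+1.085)/(2·0.2313)
= 0.5909·2.0850/0.4626 = 2.66321

Final: 2.66321


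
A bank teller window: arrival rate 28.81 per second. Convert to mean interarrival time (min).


Mean interarrival time = 1/λ = 1/28.81 second = 0.03471 second
In minutes: 0.03471 × 0.0166667 = 0.0005785 min

Final: 0.0005785 min


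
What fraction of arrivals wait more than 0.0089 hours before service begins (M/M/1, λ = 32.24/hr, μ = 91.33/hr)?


ρ = 32.24/91.33 = 0.3530
P(Wq > t) = ρ·e^{−(μ−λ)t} = 0.3530·e^{−0.5259}
= 0.3530·0.591023 = 0.208634

Final: 0.208634


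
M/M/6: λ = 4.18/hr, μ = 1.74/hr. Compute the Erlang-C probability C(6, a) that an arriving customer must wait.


a = λ/μ = 2.4023; ρ = a/6 = 0.4004
P₀ = 0.090106 (from M/M/c formula)
C(c,a) = [a^c/(c!(1−ρ))]·P₀ = [192.20390/(720·0.5996)]·0.090106
= 0.44520·0.090106 = 0.040115

Final: 0.040115


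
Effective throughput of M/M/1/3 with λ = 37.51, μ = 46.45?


ρ = 0.8075; P_K = (1−ρ)ρ^3/(1−ρ^4) = 0.176343
λ_eff = λ(1 − P_K) = 37.51·(1 − 0.176343) = 37.51·0.823657 = 30.8954 /hr

Final: 30.8954 /hr


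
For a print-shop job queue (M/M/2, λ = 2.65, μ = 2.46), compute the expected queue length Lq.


a = λ/μ = 1.0772; ρ = a/2 = 0.5386
P₀ = 0.299868
Lq = P₀·a^c·ρ / (c!·(1−ρ)²) = 0.299868·1.16044·0.5386/(2·0.21287)
= 0.44023

Final: 0.44023


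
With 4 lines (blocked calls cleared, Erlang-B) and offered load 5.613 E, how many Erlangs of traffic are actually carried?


B(4,5.613) = 0.443772 (Erlang-B)
Carried load = a(1 − B) = 5.613·(1 − 0.443772) = 5.613·0.556228 = 3.1221 E

Final: 3.1221 Erlangs


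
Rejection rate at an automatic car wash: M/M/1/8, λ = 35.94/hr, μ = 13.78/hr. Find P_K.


ρ = λ/μ = 35.94/13.78 = 2.6081
P_K = (1−ρ)ρ^K/(1−ρ^(K+1)) = (-1.6081·2141.069878)/(1 − 5584.183703)
= -3443.113824/-5583.183703 = 0.616694

Final: 0.616694


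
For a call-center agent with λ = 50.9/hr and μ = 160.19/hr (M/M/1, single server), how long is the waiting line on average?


ρ = 50.9/160.19 = 0.3177
Lq = ρ²/(1−ρ) = 0.1010/0.6823 = 0.1480

Final: 0.1480


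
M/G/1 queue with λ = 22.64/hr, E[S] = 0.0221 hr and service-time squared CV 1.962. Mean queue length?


ρ = λ·E[S] = 22.64·0.0221 = 0.5003
Lq = ρ²(1+C_s²)/(2(1−ρ)) = 0.2503·(1+1.962)/(2·0.4997)
= 0.2503·2.9620/0.9993 = 0.74203

Final: 0.74203


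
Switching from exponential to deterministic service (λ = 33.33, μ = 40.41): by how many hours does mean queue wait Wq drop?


ρ = 33.33/40.41 = 0.8248
Wq(M/M/1) = ρ/(μ−λ) = 0.8248/7.08 = 0.11650 hr
Wq(M/D/1) = ρ/(2(μ−λ)) = 0.05825 hr
Savings = 0.11650 − 0.05825 = 0.05825 hr

Final: 0.05825 hr


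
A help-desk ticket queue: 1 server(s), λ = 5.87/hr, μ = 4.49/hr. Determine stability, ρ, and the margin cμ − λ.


Total capacity cμ = 1·4.49 = 4.49/hr
ρ = λ/(cμ) = 5.87/4.49 = 1.3073
Stable ⇔ ρ < 1: NO
Spare capacity = cμ − λ = 4.49 − 5.87 = -1.38/hr

Final: ρ = 1.3073; unstable; margin = -1.38/hr


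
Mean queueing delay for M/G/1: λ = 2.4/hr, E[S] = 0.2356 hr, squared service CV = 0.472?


ρ = λ·E[S] = 2.4·0.2356 = 0.5654
E[S²] = E[S]²(1+C_s²) = 0.2356²·(1+0.472) = 0.081707
Wq = λ·E[S²]/(2(1−ρ)) = 2.4·0.081707/(2·0.4346) = 0.22563 hr

Final: 0.22563 hr


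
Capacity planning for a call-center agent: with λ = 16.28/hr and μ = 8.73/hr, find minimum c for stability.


Stability requires cμ > λ ⇔ c > λ/μ.
λ/μ = 16.28/8.73 = 1.8648
Minimum integer c = ⌊1.8648⌋ + 1 = 2
Check: 2·8.73 = 17.46 > 16.28, while 1·8.73 = 8.73 ≤ 16.28

Final: 2 servers


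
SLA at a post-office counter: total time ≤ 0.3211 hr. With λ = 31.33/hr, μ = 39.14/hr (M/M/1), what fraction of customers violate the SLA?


W ~ Exponential(μ−λ) for M/M/1.
μ − λ = 39.14 − 31.33 = 7.8100
P(W > t) = e^{−(μ−λ)t} = e^{−2.5078} = 0.081448

Final: 0.081448


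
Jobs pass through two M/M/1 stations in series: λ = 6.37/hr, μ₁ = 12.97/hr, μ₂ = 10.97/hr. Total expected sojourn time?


Each node sees arrival rate λ = 6.37/hr (tandem ⇒ throughput preserved).
W₁ = 1/(μ₁−λ) = 1/(12.97−6.37) = 0.15152 hr
W₂ = 1/(μ₂−λ) = 1/(10.97−6.37) = 0.21739 hr
W_total = W₁ + W₂ = 0.15152 + 0.21739 = 0.36891 hr

Final: 0.36891 hr


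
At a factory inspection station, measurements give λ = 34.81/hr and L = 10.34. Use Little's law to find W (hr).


W = L/λ = 10.34/34.81 = 0.2970 hr

Final: 0.2970 hr


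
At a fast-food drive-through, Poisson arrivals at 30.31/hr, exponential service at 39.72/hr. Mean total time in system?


W = 1/(μ−λ) = 1/(39.72 − 30.31) = 1/9.41 = 0.1063 hr

Final: 0.1063 hr


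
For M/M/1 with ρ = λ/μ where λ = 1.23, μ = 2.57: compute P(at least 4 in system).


ρ = 1.23/2.57 = 0.4786
P(N ≥ n) = ρ^n = 0.4786^4 = 0.052467

Final: 0.052467


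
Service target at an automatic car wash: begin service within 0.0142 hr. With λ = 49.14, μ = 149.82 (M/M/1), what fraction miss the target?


ρ = 49.14/149.82 = 0.3280
P(Wq > t) = ρ·e^{−(μ−λ)t} = 0.3280·e^{−1.4297}
= 0.3280·0.239391 = 0.078519

Final: 0.078519


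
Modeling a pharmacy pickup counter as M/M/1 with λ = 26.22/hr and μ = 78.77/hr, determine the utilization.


ρ = λ/μ = 26.22/78.77 = 0.3329

Final: 0.3329


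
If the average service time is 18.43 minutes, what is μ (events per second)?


μ = 1/(service time) in consistent units.
1 second = 0.0166667 min, so μ = 0.0166667/18.43 = 0.0009043 per second

Final: 0.0009043 /sec


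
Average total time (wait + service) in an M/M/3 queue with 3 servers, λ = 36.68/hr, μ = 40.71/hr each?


a = 0.9010; ρ = 0.3003; P₀ = 0.403039
Lq = P₀·a^c·ρ/(c!(1−ρ)²) = 0.03014
Wq = Lq/λ = 0.03014/36.68 = 0.0008218 hr
W = Wq + 1/μ = 0.0008218 + 0.02456 = 0.02539 hr

Final: 0.02539 hr


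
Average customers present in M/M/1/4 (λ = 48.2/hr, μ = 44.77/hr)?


ρ = 48.2/44.77 = 1.0766
L = ρ[1 − (K+1)ρ^K + Kρ^(K+1)] / [(1−ρ)(1−ρ^(K+1))]
Numerator: 1.0766·(1 − 5·1.343507 + 4·1.446438) = 0.073445
Denominator: (-0.07661)·(-0.446438) = 0.034203
L = 0.073445/0.034203 = 2.1473

Final: 2.1473


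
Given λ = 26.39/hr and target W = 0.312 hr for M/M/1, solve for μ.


W = 1/(μ−λ) ⇒ μ − λ = 1/W = 1/0.312 = 3.2051
μ = λ + 1/W = 26.39 + 3.2051 = 29.5951 per hr

Final: 29.5951 /hr


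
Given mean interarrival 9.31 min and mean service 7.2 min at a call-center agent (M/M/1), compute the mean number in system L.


λ = 60/9.31 = 6.4447 /hr
μ = 60/7.2 = 8.3333 /hr
ρ = λ/μ = 6.4447/8.3333 = 0.7734
L = ρ/(1−ρ) = 0.7734/0.2266 = 3.4123

Final: 3.4123


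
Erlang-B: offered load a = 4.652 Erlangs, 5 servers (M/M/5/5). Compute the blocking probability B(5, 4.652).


B(c,a) = (a^c/c!) / Σ_{k=0}^{c} a^k/k!
a^5/5! = 18.155879
Σ terms (k=0..5): 1.00000 + 4.65200 + 10.82055 + 16.77907 + 19.51406 + 18.15588 = 70.921558
B = 18.155879/70.921558 = 0.255999

Final: 0.255999


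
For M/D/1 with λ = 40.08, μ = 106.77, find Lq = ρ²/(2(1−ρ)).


ρ = 40.08/106.77 = 0.3754
M/D/1: Lq = ρ²/(2(1−ρ)) = 0.1409/(2·0.6246) = 0.11280

Final: 0.11280


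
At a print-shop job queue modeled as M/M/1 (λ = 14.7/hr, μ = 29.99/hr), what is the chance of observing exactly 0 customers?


ρ = 14.7/29.99 = 0.4902
P_n = (1−ρ)·ρ^n = (1 − 0.4902)·0.4902^0 = 0.5098·1.000000 = 0.509837

Final: 0.509837


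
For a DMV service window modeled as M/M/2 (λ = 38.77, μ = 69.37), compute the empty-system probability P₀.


a = λ/μ = 38.77/69.37 = 0.5589; ρ = a/c = 0.2794
Σ_{k=0}^{1} a^k/k! (terms k=0..1) = 1.00000 + 0.55889 = 1.55889
Tail: a^2/(2!(1−ρ)) = 0.31235/(2·0.7206) = 0.21675
P₀ = 1/(1.55889 + 0.21675) = 1/1.77563 = 0.563180

Final: 0.563180


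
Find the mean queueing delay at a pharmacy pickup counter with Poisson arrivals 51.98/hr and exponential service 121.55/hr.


ρ = 51.98/121.55 = 0.4276
Wq = ρ/(μ−λ) = 0.4276/(121.55 − 51.98) = 0.4276/69.57 = 0.006147 hr

Final: 0.006147 hr


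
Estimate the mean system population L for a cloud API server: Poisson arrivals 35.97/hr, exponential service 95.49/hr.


ρ = λ/μ = 35.97/95.49 = 0.3767
L = ρ/(1−ρ) = 0.3767/(1 − 0.3767) = 0.3767/0.6233 = 0.6043

Final: 0.6043


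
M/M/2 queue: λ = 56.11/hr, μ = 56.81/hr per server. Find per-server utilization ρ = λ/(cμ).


ρ = λ/(cμ) = 56.11/(2·56.81) = 56.11/113.62 = 0.4938

Final: 0.4938


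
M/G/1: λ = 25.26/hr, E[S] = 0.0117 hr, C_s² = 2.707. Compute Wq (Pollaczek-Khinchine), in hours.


ρ = λ·E[S] = 25.26·0.0117 = 0.2955
E[S²] = E[S]²(1+C_s²) = 0.0117²·(1+2.707) = 0.0005075
Wq = λ·E[S²]/(2(1−ρ)) = 25.26·0.0005075/(2·0.7045) = 0.009098 hr

Final: 0.009098 hr


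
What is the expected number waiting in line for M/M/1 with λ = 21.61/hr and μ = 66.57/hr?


ρ = 21.61/66.57 = 0.3246
Lq = ρ²/(1−ρ) = 0.1054/0.6754 = 0.1560

Final: 0.1560


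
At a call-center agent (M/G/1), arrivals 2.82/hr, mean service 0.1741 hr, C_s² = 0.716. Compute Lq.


ρ = λ·E[S] = 2.82·0.1741 = 0.4910
Lq = ρ²(1+C_s²)/(2(1−ρ)) = 0.2410·(1+0.716)/(2·0.5090)
= 0.2410·1.7160/1.0181 = 0.40629

Final: 0.40629


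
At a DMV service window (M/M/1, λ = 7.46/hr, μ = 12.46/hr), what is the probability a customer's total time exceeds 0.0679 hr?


W ~ Exponential(μ−λ) for M/M/1.
μ − λ = 12.46 − 7.46 = 5.0000
P(W > t) = e^{−(μ−λ)t} = e^{−0.3395} = 0.712126

Final: 0.712126


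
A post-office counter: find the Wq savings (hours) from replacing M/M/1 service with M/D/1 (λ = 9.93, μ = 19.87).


ρ = 9.93/19.87 = 0.4997
Wq(M/M/1) = ρ/(μ−λ) = 0.4997/9.94 = 0.05028 hr
Wq(M/D/1) = ρ/(2(μ−λ)) = 0.02514 hr
Savings = 0.05028 − 0.02514 = 0.02514 hr

Final: 0.02514 hr


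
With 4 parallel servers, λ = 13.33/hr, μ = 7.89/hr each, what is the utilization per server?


ρ = λ/(cμ) = 13.33/(4·7.89) = 13.33/31.56 = 0.4224

Final: 0.4224


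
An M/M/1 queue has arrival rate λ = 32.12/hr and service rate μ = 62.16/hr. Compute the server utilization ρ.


ρ = λ/μ = 32.12/62.16 = 0.5167

Final: 0.5167


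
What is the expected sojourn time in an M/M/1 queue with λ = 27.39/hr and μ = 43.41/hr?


W = 1/(μ−λ) = 1/(43.41 − 27.39) = 1/16.02 = 0.06242 hr

Final: 0.06242 hr


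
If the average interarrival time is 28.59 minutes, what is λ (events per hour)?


λ = 1/(interarrival time) in consistent units.
1 hour = 60 min, so λ = 60/28.59 = 2.0986 per hour

Final: 2.0986 /hr


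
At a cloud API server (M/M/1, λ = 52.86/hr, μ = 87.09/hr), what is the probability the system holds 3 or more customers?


ρ = 52.86/87.09 = 0.6070
P(N ≥ n) = ρ^n = 0.6070^3 = 0.223602

Final: 0.223602


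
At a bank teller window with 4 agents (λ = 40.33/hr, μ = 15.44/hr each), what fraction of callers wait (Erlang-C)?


a = λ/μ = 2.6120; ρ = a/4 = 0.6530
P₀ = 0.064170 (from M/M/c formula)
C(c,a) = [a^c/(c!(1−ρ))]·P₀ = [46.55043/(24·0.3470)]·0.064170
= 5.58982·0.064170 = 0.358701

Final: 0.358701


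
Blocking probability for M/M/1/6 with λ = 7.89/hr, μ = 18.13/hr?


ρ = λ/μ = 7.89/18.13 = 0.4352
P_K = (1−ρ)ρ^K/(1−ρ^(K+1)) = (0.5648·0.006793)/(1 − 0.002956)
= 0.003837/0.997044 = 0.003848

Final: 0.003848


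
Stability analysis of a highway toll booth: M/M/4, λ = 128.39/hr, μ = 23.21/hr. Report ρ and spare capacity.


Total capacity cμ = 4·23.21 = 92.84/hr
ρ = λ/(cμ) = 128.39/92.84 = 1.3829
Stable ⇔ ρ < 1: NO
Spare capacity = cμ − λ = 92.84 − 128.39 = -35.55/hr

Final: ρ = 1.3829; unstable; margin = -35.55/hr


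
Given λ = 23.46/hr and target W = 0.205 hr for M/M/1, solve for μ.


W = 1/(μ−λ) ⇒ μ − λ = 1/W = 1/0.205 = 4.8780
μ = λ + 1/W = 23.46 + 4.8780 = 28.3380 per hr

Final: 28.3380 /hr


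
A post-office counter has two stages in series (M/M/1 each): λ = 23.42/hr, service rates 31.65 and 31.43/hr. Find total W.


Each node sees arrival rate λ = 23.42/hr (tandem ⇒ throughput preserved).
W₁ = 1/(μ₁−λ) = 1/(31.65−23.42) = 0.12151 hr
W₂ = 1/(μ₂−λ) = 1/(31.43−23.42) = 0.12484 hr
W_total = W₁ + W₂ = 0.12151 + 0.12484 = 0.24635 hr

Final: 0.24635 hr


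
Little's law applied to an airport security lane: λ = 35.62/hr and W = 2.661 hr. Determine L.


L = λW = 35.62·2.661 = 94.7848

Final: 94.7848


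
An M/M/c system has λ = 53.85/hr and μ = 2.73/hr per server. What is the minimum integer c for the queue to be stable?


Stability requires cμ > λ ⇔ c > λ/μ.
λ/μ = 53.85/2.73 = 19.7253
Minimum integer c = ⌊19.7253⌋ + 1 = 20
Check: 20·2.73 = 54.60 > 53.85, while 19·2.73 = 51.87 ≤ 53.85

Final: 20 servers


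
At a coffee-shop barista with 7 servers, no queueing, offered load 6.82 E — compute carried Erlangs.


B(7,6.82) = 0.237649 (Erlang-B)
Carried load = a(1 − B) = 6.82·(1 − 0.237649) = 6.82·0.762351 = 5.1992 E

Final: 5.1992 Erlangs


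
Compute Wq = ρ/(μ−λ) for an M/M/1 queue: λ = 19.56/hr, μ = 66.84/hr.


ρ = 19.56/66.84 = 0.2926
Wq = ρ/(μ−λ) = 0.2926/(66.84 − 19.56) = 0.2926/47.28 = 0.006189 hr

Final: 0.006189 hr


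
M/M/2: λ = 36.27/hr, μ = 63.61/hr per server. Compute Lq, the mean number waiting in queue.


a = λ/μ = 0.5702; ρ = a/2 = 0.2851
P₀ = 0.556303
Lq = P₀·a^c·ρ / (c!·(1−ρ)²) = 0.556303·0.32512·0.2851/(2·0.51109)
= 0.05045

Final: 0.05045


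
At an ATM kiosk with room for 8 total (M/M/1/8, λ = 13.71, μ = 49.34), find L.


ρ = 13.71/49.34 = 0.2779
L = ρ[1 − (K+1)ρ^K + Kρ^(K+1)] / [(1−ρ)(1−ρ^(K+1))]
Numerator: 0.2779·(1 − 9·0.00003554 + 8·0.000009875) = 0.277801
Denominator: (0.7221)·(0.999990) = 0.722125
L = 0.277801/0.722125 = 0.3847

Final: 0.3847


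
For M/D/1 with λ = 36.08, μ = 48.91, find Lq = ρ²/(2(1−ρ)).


ρ = 36.08/48.91 = 0.7377
M/D/1: Lq = ρ²/(2(1−ρ)) = 0.5442/(2·0.2623) = 1.03724

Final: 1.03724


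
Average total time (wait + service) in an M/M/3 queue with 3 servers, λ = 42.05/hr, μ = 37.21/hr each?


a = 1.1301; ρ = 0.3767; P₀ = 0.317008
Lq = P₀·a^c·ρ/(c!(1−ρ)²) = 0.07393
Wq = Lq/λ = 0.07393/42.05 = 0.001758 hr
W = Wq + 1/μ = 0.001758 + 0.02687 = 0.02863 hr

Final: 0.02863 hr


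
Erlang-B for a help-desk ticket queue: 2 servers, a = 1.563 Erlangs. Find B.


B(c,a) = (a^c/c!) / Σ_{k=0}^{c} a^k/k!
a^2/2! = 1.221484
Σ terms (k=0..2): 1.00000 + 1.56300 + 1.22148 = 3.784484
B = 1.221484/3.784484 = 0.322761

Final: 0.322761


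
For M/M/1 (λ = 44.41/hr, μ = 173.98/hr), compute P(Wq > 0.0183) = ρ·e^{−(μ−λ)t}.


ρ = 44.41/173.98 = 0.2553
P(Wq > t) = ρ·e^{−(μ−λ)t} = 0.2553·e^{−2.3711}
= 0.2553·0.093375 = 0.023835

Final: 0.023835


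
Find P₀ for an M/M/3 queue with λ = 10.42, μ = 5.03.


a = λ/μ = 10.42/5.03 = 2.0716; ρ = a/c = 0.6905
Σ_{k=0}^{2} a^k/k! (terms k=0..2) = 1.00000 + 2.07157 + 2.14570 = 5.21727
Tail: a^3/(3!(1−ρ)) = 8.88995/(6·0.3095) = 4.78763
P₀ = 1/(5.21727 + 4.78763) = 1/10.00490 = 0.099951

Final: 0.099951


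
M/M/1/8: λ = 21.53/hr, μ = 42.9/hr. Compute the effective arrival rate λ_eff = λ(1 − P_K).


ρ = 0.5019; P_K = (1−ρ)ρ^8/(1−ρ^9) = 0.002009
λ_eff = λ(1 − P_K) = 21.53·(1 − 0.002009) = 21.53·0.997991 = 21.4868 /hr

Final: 21.4868 /hr


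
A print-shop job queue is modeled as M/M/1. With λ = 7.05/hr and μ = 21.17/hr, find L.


ρ = λ/μ = 7.05/21.17 = 0.3330
L = ρ/(1−ρ) = 0.3330/(1 − 0.3330) = 0.3330/0.6670 = 0.4993

Final: 0.4993


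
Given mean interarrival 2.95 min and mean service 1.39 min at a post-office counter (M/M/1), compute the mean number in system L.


λ = 60/2.95 = 20.3390 /hr
μ = 60/1.39 = 43.1655 /hr
ρ = λ/μ = 20.3390/43.1655 = 0.4712
L = ρ/(1−ρ) = 0.4712/0.5288 = 0.8910

Final: 0.8910


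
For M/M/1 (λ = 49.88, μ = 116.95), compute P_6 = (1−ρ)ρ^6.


ρ = 49.88/116.95 = 0.4265
P_n = (1−ρ)·ρ^n = (1 − 0.4265)·0.4265^6 = 0.5735·0.006019 = 0.003452

Final: 0.003452


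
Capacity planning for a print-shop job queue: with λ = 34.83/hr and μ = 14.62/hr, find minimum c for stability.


Stability requires cμ > λ ⇔ c > λ/μ.
λ/μ = 34.83/14.62 = 2.3824
Minimum integer c = ⌊2.3824⌋ + 1 = 3
Check: 3·14.62 = 43.86 > 34.83, while 2·14.62 = 29.24 ≤ 34.83

Final: 3 servers


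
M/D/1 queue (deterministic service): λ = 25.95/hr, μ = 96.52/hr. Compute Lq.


ρ = 25.95/96.52 = 0.2689
M/D/1: Lq = ρ²/(2(1−ρ)) = 0.07228/(2·0.7311) = 0.04943

Final: 0.04943


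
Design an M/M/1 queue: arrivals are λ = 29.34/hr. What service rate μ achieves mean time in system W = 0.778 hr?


W = 1/(μ−λ) ⇒ μ − λ = 1/W = 1/0.778 = 1.2853
μ = λ + 1/W = 29.34 + 1.2853 = 30.6253 per hr

Final: 30.6253 /hr


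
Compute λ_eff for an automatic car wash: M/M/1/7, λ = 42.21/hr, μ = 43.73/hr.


ρ = 0.9652; P_K = (1−ρ)ρ^7/(1−ρ^8) = 0.110080
λ_eff = λ(1 − P_K) = 42.21·(1 − 0.110080) = 42.21·0.889920 = 37.5635 /hr

Final: 37.5635 /hr


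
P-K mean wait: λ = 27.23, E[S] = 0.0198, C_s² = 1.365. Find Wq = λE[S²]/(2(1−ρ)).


ρ = λ·E[S] = 27.23·0.0198 = 0.5392
E[S²] = E[S]²(1+C_s²) = 0.0198²·(1+1.365) = 0.0009272
Wq = λ·E[S²]/(2(1−ρ)) = 27.23·0.0009272/(2·0.4608) = 0.02739 hr

Final: 0.02739 hr


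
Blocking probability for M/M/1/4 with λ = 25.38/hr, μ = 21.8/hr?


ρ = λ/μ = 25.38/21.8 = 1.1642
P_K = (1−ρ)ρ^K/(1−ρ^(K+1)) = (-0.1642·1.837133)/(1 − 2.138827)
= -0.301694/-1.138827 = 0.264917

Final: 0.264917


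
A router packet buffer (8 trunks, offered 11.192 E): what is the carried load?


B(8,11.192) = 0.390758 (Erlang-B)
Carried load = a(1 − B) = 11.192·(1 − 0.390758) = 11.192·0.609242 = 6.8186 E

Final: 6.8186 Erlangs


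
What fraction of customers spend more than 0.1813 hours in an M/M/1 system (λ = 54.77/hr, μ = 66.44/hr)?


W ~ Exponential(μ−λ) for M/M/1.
μ − λ = 66.44 − 54.77 = 11.6700
P(W > t) = e^{−(μ−λ)t} = e^{−2.1158} = 0.120540

Final: 0.120540


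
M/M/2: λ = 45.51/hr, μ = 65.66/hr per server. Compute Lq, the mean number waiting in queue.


a = λ/μ = 0.6931; ρ = a/2 = 0.3466
P₀ = 0.485268
Lq = P₀·a^c·ρ / (c!·(1−ρ)²) = 0.485268·0.48041·0.3466/(2·0.42699)
= 0.09461

Final: 0.09461


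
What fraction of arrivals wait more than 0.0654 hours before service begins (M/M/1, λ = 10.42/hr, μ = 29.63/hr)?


ρ = 10.42/29.63 = 0.3517
P(Wq > t) = ρ·e^{−(μ−λ)t} = 0.3517·e^{−1.2563}
= 0.3517·0.284696 = 0.100119

Final: 0.100119


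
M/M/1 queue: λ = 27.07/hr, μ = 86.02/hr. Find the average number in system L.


ρ = λ/μ = 27.07/86.02 = 0.3147
L = ρ/(1−ρ) = 0.3147/(1 − 0.3147) = 0.3147/0.6853 = 0.4592

Final: 0.4592


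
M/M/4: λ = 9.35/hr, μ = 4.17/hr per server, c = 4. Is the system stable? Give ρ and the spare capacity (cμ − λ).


Total capacity cμ = 4·4.17 = 16.68/hr
ρ = λ/(cμ) = 9.35/16.68 = 0.5606
Stable ⇔ ρ < 1: YES
Spare capacity = cμ − λ = 16.68 − 9.35 = 7.33/hr

Final: ρ = 0.5606; stable; margin = 7.33/hr


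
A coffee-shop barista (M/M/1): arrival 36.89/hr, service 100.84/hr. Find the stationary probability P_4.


ρ = 36.89/100.84 = 0.3658
P_n = (1−ρ)·ρ^n = (1 − 0.3658)·0.3658^4 = 0.6342·0.017910 = 0.011358

Final: 0.011358


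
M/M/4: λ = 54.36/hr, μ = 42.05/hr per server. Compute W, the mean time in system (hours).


a = 1.2927; ρ = 0.3232; P₀ = 0.273198
Lq = P₀·a^c·ρ/(c!(1−ρ)²) = 0.02243
Wq = Lq/λ = 0.02243/54.36 = 0.0004126 hr
W = Wq + 1/μ = 0.0004126 + 0.02378 = 0.02419 hr

Final: 0.02419 hr
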